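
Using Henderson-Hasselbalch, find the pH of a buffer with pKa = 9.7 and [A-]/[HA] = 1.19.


pH = pKa + log10([A-]/[HA])
pH = 9.7 + log10(1.19)
pH = 9.7755

9.7755


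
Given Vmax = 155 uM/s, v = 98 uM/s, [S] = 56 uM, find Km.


Km = [S] * (Vmax - v) / v
Km = 56 * (155 - 98) / 98
Km = 32.5714 uM

32.5714 uM


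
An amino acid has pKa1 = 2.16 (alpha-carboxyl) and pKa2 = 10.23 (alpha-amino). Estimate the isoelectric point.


pI = (pKa1 + pKa2) / 2
pI = (2.16 + 10.23) / 2
pI = 6.195

6.195


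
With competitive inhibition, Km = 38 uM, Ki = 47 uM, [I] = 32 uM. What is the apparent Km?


Km_app = Km * (1 + [I]/Ki)
Km_app = 38 * (1 + 32/47)
Km_app = 63.8723 uM

63.8723 uM


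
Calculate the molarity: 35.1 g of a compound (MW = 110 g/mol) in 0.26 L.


C = (mass / MW) / volume
C = (35.1 / 110) / 0.26
C = 1.2273 M

1.2273 M


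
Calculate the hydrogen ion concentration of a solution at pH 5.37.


[H+] = 10^(-pH)
[H+] = 10^(-5.37)
[H+] = 4.266e-06 M

4.266e-06 M


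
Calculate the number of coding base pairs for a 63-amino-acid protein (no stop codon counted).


Each amino acid = 1 codon = 3 bp
bp = 63 * 3 = 189 bp

189 bp


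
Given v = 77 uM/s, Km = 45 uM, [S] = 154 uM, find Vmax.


Vmax = v * (Km + [S]) / [S]
Vmax = 77 * (45 + 154) / 154
Vmax = 99.5 uM/s

99.5 uM/s


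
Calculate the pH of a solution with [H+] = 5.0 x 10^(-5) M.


pH = -log10([H+])
pH = -log10(5.0 x 10^(-5))
pH = 4.301

4.301


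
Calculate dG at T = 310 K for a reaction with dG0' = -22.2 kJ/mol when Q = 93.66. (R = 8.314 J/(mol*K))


dG = dG0' + RT * ln(Q) / 1000
dG = -22.2 + 8.314 * 310 * ln(93.66) / 1000
dG = -10.4997 kJ/mol

-10.4997 kJ/mol


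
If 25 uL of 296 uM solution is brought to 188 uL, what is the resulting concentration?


C2 = C1 * V1 / V2
C2 = 296 * 25 / 188
C2 = 39.3617 uM

39.3617 uM


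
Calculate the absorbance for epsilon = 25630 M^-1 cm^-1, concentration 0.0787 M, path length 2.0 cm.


A = epsilon * c * l
A = 25630 * 0.0787 * 2.0
A = 4034.162

4034.162


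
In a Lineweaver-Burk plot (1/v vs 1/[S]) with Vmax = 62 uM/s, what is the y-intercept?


y-intercept = 1/Vmax
= 1/62
= 0.0161 s/uM

0.0161 s/uM


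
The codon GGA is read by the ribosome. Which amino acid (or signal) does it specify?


Standard genetic code lookup.
Codon GGA -> Gly

Gly


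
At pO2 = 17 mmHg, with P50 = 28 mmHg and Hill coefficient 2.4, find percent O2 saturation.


Y = pO2^n / (P50^n + pO2^n)
Y = 17^2.4 / (28^2.4 + 17^2.4)
Y = 23.19%

23.19%


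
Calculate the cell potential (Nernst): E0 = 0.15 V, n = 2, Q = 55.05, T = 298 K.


E = E0 - (RT/nF) * ln(Q)
E = 0.15 - (8.314 * 298 / (2 * 96485)) * ln(55.05)
E = 0.0985 V

0.0985 V


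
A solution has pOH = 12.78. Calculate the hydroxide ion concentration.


[OH-] = 10^(-pOH)
[OH-] = 10^(-12.78)
[OH-] = 1.660e-13 M

1.660e-13 M


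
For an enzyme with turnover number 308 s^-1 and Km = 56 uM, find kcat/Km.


Catalytic efficiency = kcat / Km
= 308 / 56
= 5.5 uM^-1*s^-1

5.5 uM^-1*s^-1


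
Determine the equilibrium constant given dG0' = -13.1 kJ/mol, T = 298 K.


Keq = exp(-dG0 * 1000 / (R * T))
Keq = exp(-(-13.1) * 1000 / (8.314 * 298))
Keq = 197.8353

197.8353


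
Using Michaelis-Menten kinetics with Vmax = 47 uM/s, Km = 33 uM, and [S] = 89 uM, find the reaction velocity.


v = Vmax * [S] / (Km + [S])
v = 47 * 89 / (33 + 89)
v = 34.2869 uM/s

34.2869 uM/s


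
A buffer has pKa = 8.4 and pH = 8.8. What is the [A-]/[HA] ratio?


[A-]/[HA] = 10^(pH - pKa)
= 10^(8.8 - 8.4)
= 2.5119

2.5119


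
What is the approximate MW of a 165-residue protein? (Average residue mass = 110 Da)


MW = n_residues * 110 Da
MW = 165 * 110
MW = 18150 Da

18150 Da


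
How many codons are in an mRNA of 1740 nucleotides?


codons = nucleotides / 3
codons = 1740 / 3 = 580

580


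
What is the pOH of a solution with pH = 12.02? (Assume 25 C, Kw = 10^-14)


pOH = 14 - pH
pOH = 14 - 12.02
pOH = 1.98

1.98


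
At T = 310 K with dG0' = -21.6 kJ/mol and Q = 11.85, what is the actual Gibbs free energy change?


dG = dG0' + RT * ln(Q) / 1000
dG = -21.6 + 8.314 * 310 * ln(11.85) / 1000
dG = -15.228 kJ/mol

-15.228 kJ/mol


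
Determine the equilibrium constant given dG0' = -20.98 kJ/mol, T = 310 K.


Keq = exp(-dG0 * 1000 / (R * T))
Keq = exp(-(-20.98) * 1000 / (8.314 * 310))
Keq = 3429.5198

3429.5198


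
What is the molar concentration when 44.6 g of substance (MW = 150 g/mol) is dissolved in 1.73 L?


C = (mass / MW) / volume
C = (44.6 / 150) / 1.73
C = 0.1719 M

0.1719 M


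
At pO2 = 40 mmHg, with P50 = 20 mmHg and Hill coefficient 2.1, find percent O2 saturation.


Y = pO2^n / (P50^n + pO2^n)
Y = 40^2.1 / (20^2.1 + 40^2.1)
Y = 81.09%

81.09%


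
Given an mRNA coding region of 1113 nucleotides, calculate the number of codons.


codons = nucleotides / 3
codons = 1113 / 3 = 371

371


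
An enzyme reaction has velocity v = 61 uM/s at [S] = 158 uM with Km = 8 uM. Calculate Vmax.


Vmax = v * (Km + [S]) / [S]
Vmax = 61 * (8 + 158) / 158
Vmax = 64.0886 uM/s

64.0886 uM/s


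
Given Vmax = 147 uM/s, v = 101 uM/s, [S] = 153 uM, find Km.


Km = [S] * (Vmax - v) / v
Km = 153 * (147 - 101) / 101
Km = 69.6832 uM

69.6832 uM


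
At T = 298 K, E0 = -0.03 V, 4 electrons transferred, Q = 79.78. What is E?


E = E0 - (RT/nF) * ln(Q)
E = -0.03 - (8.314 * 298 / (4 * 96485)) * ln(79.78)
E = -0.0581 V

-0.0581 V


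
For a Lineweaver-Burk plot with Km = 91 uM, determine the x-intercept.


x-intercept = -1/Km
= -1/91
= -0.011 1/uM

-0.011 1/uM


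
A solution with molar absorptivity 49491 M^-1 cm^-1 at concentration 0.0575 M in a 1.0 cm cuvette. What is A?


A = epsilon * c * l
A = 49491 * 0.0575 * 1.0
A = 2845.7325

2845.7325


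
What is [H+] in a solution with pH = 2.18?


[H+] = 10^(-pH)
[H+] = 10^(-2.18)
[H+] = 0.0066 M

0.0066 M


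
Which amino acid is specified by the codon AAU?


Standard genetic code lookup.
Codon AAU -> Asn

Asn


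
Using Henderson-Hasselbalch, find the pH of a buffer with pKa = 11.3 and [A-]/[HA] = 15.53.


pH = pKa + log10([A-]/[HA])
pH = 11.3 + log10(15.53)
pH = 12.4912

12.4912


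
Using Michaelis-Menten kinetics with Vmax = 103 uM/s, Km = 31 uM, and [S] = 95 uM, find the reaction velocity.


v = Vmax * [S] / (Km + [S])
v = 103 * 95 / (31 + 95)
v = 77.6587 uM/s

77.6587 uM/s


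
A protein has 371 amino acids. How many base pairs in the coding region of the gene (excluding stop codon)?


Each amino acid = 1 codon = 3 bp
bp = 371 * 3 = 1113 bp

1113 bp


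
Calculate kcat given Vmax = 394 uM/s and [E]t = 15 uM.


kcat = Vmax / [E]t
kcat = 394 / 15
kcat = 26.2667 s^-1

26.2667 s^-1


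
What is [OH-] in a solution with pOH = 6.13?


[OH-] = 10^(-pOH)
[OH-] = 10^(-6.13)
[OH-] = 7.413e-07 M

7.413e-07 M


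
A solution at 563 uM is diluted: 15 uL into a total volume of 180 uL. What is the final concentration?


C2 = C1 * V1 / V2
C2 = 563 * 15 / 180
C2 = 46.9167 uM

46.9167 uM


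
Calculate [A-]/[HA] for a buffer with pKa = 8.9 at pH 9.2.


[A-]/[HA] = 10^(pH - pKa)
= 10^(9.2 - 8.9)
= 1.9953

1.9953


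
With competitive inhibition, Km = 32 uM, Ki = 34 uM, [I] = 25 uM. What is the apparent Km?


Km_app = Km * (1 + [I]/Ki)
Km_app = 32 * (1 + 25/34)
Km_app = 55.5294 uM

55.5294 uM


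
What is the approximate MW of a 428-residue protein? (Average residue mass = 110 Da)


MW = n_residues * 110 Da
MW = 428 * 110
MW = 47080 Da

47080 Da


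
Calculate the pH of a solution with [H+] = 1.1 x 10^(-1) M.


pH = -log10([H+])
pH = -log10(1.1 x 10^(-1))
pH = 0.9586

0.9586


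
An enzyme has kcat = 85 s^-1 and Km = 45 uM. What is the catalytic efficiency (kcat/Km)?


Catalytic efficiency = kcat / Km
= 85 / 45
= 1.8889 uM^-1*s^-1

1.8889 uM^-1*s^-1


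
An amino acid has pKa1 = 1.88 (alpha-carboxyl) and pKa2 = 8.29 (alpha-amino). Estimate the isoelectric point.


pI = (pKa1 + pKa2) / 2
pI = (1.88 + 8.29) / 2
pI = 5.085

5.085


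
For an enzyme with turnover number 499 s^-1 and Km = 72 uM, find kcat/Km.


Catalytic efficiency = kcat / Km
= 499 / 72
= 6.9306 uM^-1*s^-1

6.9306 uM^-1*s^-1


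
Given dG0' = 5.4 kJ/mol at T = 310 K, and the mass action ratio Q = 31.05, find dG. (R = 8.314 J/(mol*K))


dG = dG0' + RT * ln(Q) / 1000
dG = 5.4 + 8.314 * 310 * ln(31.05) / 1000
dG = 14.2547 kJ/mol

14.2547 kJ/mol


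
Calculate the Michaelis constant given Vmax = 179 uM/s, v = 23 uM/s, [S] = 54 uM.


Km = [S] * (Vmax - v) / v
Km = 54 * (179 - 23) / 23
Km = 366.2609 uM

366.2609 uM


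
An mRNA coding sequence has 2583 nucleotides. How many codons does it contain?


codons = nucleotides / 3
codons = 2583 / 3 = 861

861


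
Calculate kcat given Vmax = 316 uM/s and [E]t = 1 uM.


kcat = Vmax / [E]t
kcat = 316 / 1
kcat = 316.0 s^-1

316.0 s^-1


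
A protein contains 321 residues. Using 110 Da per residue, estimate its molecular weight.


MW = n_residues * 110 Da
MW = 321 * 110
MW = 35310 Da

35310 Da


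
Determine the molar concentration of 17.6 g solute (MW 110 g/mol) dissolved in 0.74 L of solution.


C = (mass / MW) / volume
C = (17.6 / 110) / 0.74
C = 0.2162 M

0.2162 M


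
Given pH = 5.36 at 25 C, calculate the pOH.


pOH = 14 - pH
pOH = 14 - 5.36
pOH = 8.64

8.64


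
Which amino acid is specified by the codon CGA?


Standard genetic code lookup.
Codon CGA -> Arg

Arg


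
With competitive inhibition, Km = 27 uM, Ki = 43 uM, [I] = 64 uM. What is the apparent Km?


Km_app = Km * (1 + [I]/Ki)
Km_app = 27 * (1 + 64/43)
Km_app = 67.186 uM

67.186 uM


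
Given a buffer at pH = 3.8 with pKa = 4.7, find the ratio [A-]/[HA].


[A-]/[HA] = 10^(pH - pKa)
= 10^(3.8 - 4.7)
= 0.1259

0.1259


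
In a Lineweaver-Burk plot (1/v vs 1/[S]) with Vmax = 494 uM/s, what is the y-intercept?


y-intercept = 1/Vmax
= 1/494
= 0.002 s/uM

0.002 s/uM


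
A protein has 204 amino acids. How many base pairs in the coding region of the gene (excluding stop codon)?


Each amino acid = 1 codon = 3 bp
bp = 204 * 3 = 612 bp

612 bp


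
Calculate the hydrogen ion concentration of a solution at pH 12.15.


[H+] = 10^(-pH)
[H+] = 10^(-12.15)
[H+] = 7.079e-13 M

7.079e-13 M


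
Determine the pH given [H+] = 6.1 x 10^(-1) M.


pH = -log10([H+])
pH = -log10(6.1 x 10^(-1))
pH = 0.2147

0.2147


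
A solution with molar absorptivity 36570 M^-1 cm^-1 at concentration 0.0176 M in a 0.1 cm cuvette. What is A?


A = epsilon * c * l
A = 36570 * 0.0176 * 0.1
A = 64.3632

64.3632


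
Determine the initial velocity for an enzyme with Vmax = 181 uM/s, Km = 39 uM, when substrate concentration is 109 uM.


v = Vmax * [S] / (Km + [S])
v = 181 * 109 / (39 + 109)
v = 133.3041 uM/s

133.3041 uM/s


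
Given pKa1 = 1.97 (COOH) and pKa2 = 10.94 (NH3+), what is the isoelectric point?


pI = (pKa1 + pKa2) / 2
pI = (1.97 + 10.94) / 2
pI = 6.455

6.455


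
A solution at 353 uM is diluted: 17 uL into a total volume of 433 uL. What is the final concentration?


C2 = C1 * V1 / V2
C2 = 353 * 17 / 433
C2 = 13.8591 uM

13.8591 uM


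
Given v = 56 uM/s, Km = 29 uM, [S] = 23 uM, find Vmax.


Vmax = v * (Km + [S]) / [S]
Vmax = 56 * (29 + 23) / 23
Vmax = 126.6087 uM/s

126.6087 uM/s


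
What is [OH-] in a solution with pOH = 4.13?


[OH-] = 10^(-pOH)
[OH-] = 10^(-4.13)
[OH-] = 7.413e-05 M

7.413e-05 M


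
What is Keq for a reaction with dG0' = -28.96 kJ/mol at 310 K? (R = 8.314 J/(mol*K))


Keq = exp(-dG0 * 1000 / (R * T))
Keq = exp(-(-28.96) * 1000 / (8.314 * 310))
Keq = 75840.7486

75840.7486


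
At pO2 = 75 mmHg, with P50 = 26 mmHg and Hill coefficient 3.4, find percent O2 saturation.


Y = pO2^n / (P50^n + pO2^n)
Y = 75^3.4 / (26^3.4 + 75^3.4)
Y = 97.35%

97.35%


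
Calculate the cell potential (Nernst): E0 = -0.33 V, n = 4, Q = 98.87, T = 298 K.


E = E0 - (RT/nF) * ln(Q)
E = -0.33 - (8.314 * 298 / (4 * 96485)) * ln(98.87)
E = -0.3595 V

-0.3595 V


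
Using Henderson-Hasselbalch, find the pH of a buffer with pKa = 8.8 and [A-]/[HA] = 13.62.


pH = pKa + log10([A-]/[HA])
pH = 8.8 + log10(13.62)
pH = 9.9342

9.9342


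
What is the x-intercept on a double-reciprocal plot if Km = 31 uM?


x-intercept = -1/Km
= -1/31
= -0.0323 1/uM

-0.0323 1/uM


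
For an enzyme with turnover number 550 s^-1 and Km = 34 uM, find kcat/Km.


Catalytic efficiency = kcat / Km
= 550 / 34
= 16.1765 uM^-1*s^-1

16.1765 uM^-1*s^-1


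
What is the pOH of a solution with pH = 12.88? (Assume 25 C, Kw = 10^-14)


pOH = 14 - pH
pOH = 14 - 12.88
pOH = 1.12

1.12


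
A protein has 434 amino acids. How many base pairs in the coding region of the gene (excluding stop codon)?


Each amino acid = 1 codon = 3 bp
bp = 434 * 3 = 1302 bp

1302 bp


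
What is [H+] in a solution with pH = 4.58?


[H+] = 10^(-pH)
[H+] = 10^(-4.58)
[H+] = 2.630e-05 M

2.630e-05 M


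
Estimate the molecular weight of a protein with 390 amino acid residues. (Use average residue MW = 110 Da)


MW = n_residues * 110 Da
MW = 390 * 110
MW = 42900 Da

42900 Da


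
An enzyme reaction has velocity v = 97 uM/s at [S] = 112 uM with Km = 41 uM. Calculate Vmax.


Vmax = v * (Km + [S]) / [S]
Vmax = 97 * (41 + 112) / 112
Vmax = 132.5089 uM/s

132.5089 uM/s


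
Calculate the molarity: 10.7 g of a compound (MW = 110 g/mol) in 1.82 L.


C = (mass / MW) / volume
C = (10.7 / 110) / 1.82
C = 0.0534 M

0.0534 M


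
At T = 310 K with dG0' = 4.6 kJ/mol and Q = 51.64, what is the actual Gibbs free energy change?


dG = dG0' + RT * ln(Q) / 1000
dG = 4.6 + 8.314 * 310 * ln(51.64) / 1000
dG = 14.7658 kJ/mol

14.7658 kJ/mol


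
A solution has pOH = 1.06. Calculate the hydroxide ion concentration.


[OH-] = 10^(-pOH)
[OH-] = 10^(-1.06)
[OH-] = 0.0871 M

0.0871 M


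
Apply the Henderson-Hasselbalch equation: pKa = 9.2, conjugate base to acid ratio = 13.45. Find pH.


pH = pKa + log10([A-]/[HA])
pH = 9.2 + log10(13.45)
pH = 10.3287

10.3287


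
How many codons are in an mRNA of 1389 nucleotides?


codons = nucleotides / 3
codons = 1389 / 3 = 463

463


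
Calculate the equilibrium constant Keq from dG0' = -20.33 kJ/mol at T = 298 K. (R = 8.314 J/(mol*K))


Keq = exp(-dG0 * 1000 / (R * T))
Keq = exp(-(-20.33) * 1000 / (8.314 * 298))
Keq = 3661.4488

3661.4488


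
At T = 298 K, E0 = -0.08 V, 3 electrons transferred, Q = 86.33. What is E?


E = E0 - (RT/nF) * ln(Q)
E = -0.08 - (8.314 * 298 / (3 * 96485)) * ln(86.33)
E = -0.1182 V

-0.1182 V


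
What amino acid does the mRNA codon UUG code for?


Standard genetic code lookup.
Codon UUG -> Leu

Leu


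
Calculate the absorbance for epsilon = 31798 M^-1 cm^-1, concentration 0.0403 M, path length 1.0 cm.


A = epsilon * c * l
A = 31798 * 0.0403 * 1.0
A = 1281.4594

1281.4594


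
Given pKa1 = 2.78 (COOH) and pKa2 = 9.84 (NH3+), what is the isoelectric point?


pI = (pKa1 + pKa2) / 2
pI = (2.78 + 9.84) / 2
pI = 6.31

6.31


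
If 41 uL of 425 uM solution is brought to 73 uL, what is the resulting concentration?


C2 = C1 * V1 / V2
C2 = 425 * 41 / 73
C2 = 238.6986 uM

238.6986 uM


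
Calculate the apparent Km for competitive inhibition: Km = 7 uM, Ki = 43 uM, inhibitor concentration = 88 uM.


Km_app = Km * (1 + [I]/Ki)
Km_app = 7 * (1 + 88/43)
Km_app = 21.3256 uM

21.3256 uM


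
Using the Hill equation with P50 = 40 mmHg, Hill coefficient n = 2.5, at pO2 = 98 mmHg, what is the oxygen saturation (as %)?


Y = pO2^n / (P50^n + pO2^n)
Y = 98^2.5 / (40^2.5 + 98^2.5)
Y = 90.38%

90.38%


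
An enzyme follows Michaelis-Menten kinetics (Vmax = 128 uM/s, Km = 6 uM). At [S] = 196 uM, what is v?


v = Vmax * [S] / (Km + [S])
v = 128 * 196 / (6 + 196)
v = 124.198 uM/s

124.198 uM/s


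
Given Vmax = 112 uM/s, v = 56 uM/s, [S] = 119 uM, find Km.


Km = [S] * (Vmax - v) / v
Km = 119 * (112 - 56) / 56
Km = 119.0 uM

119.0 uM


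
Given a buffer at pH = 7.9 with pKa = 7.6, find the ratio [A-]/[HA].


[A-]/[HA] = 10^(pH - pKa)
= 10^(7.9 - 7.6)
= 1.9953

1.9953


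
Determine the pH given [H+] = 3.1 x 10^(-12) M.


pH = -log10([H+])
pH = -log10(3.1 x 10^(-12))
pH = 11.5086

11.5086


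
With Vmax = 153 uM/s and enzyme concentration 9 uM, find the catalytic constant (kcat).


kcat = Vmax / [E]t
kcat = 153 / 9
kcat = 17.0 s^-1

17.0 s^-1


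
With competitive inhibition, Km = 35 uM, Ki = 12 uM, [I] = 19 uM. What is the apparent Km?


Km_app = Km * (1 + [I]/Ki)
Km_app = 35 * (1 + 19/12)
Km_app = 90.4167 uM

90.4167 uM


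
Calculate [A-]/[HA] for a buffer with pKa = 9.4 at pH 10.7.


[A-]/[HA] = 10^(pH - pKa)
= 10^(10.7 - 9.4)
= 19.9526

19.9526


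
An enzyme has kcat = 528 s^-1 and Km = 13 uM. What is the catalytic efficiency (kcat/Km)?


Catalytic efficiency = kcat / Km
= 528 / 13
= 40.6154 uM^-1*s^-1

40.6154 uM^-1*s^-1


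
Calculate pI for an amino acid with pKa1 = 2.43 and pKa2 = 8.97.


pI = (pKa1 + pKa2) / 2
pI = (2.43 + 8.97) / 2
pI = 5.7

5.7


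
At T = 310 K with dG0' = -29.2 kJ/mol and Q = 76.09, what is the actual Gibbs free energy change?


dG = dG0' + RT * ln(Q) / 1000
dG = -29.2 + 8.314 * 310 * ln(76.09) / 1000
dG = -18.0352 kJ/mol

-18.0352 kJ/mol


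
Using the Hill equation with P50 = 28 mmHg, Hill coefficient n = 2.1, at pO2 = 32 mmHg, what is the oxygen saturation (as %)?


Y = pO2^n / (P50^n + pO2^n)
Y = 32^2.1 / (28^2.1 + 32^2.1)
Y = 56.96%

56.96%


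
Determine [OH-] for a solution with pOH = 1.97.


[OH-] = 10^(-pOH)
[OH-] = 10^(-1.97)
[OH-] = 0.0107 M

0.0107 M


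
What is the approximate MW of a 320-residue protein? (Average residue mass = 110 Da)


MW = n_residues * 110 Da
MW = 320 * 110
MW = 35200 Da

35200 Da


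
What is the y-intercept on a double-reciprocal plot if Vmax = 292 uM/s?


y-intercept = 1/Vmax
= 1/292
= 0.0034 s/uM

0.0034 s/uM


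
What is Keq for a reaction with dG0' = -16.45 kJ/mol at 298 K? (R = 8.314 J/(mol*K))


Keq = exp(-dG0 * 1000 / (R * T))
Keq = exp(-(-16.45) * 1000 / (8.314 * 298))
Keq = 764.7621

764.7621


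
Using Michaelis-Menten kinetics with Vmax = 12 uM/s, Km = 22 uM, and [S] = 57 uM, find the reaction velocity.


v = Vmax * [S] / (Km + [S])
v = 12 * 57 / (22 + 57)
v = 8.6582 uM/s

8.6582 uM/s


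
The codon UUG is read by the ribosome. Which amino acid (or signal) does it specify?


Standard genetic code lookup.
Codon UUG -> Leu

Leu


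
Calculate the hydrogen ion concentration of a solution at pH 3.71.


[H+] = 10^(-pH)
[H+] = 10^(-3.71)
[H+] = 1.950e-04 M

1.950e-04 M


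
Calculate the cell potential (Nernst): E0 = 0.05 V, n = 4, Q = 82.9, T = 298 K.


E = E0 - (RT/nF) * ln(Q)
E = 0.05 - (8.314 * 298 / (4 * 96485)) * ln(82.9)
E = 0.0216 V

0.0216 V


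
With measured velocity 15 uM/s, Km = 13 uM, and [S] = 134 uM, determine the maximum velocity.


Vmax = v * (Km + [S]) / [S]
Vmax = 15 * (13 + 134) / 134
Vmax = 16.4552 uM/s

16.4552 uM/s


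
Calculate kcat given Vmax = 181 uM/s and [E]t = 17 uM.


kcat = Vmax / [E]t
kcat = 181 / 17
kcat = 10.6471 s^-1

10.6471 s^-1


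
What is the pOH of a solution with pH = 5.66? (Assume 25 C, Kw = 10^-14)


pOH = 14 - pH
pOH = 14 - 5.66
pOH = 8.34

8.34


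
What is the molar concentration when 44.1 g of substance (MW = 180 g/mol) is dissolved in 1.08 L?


C = (mass / MW) / volume
C = (44.1 / 180) / 1.08
C = 0.2269 M

0.2269 M


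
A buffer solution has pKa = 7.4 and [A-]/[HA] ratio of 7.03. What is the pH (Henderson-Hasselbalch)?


pH = pKa + log10([A-]/[HA])
pH = 7.4 + log10(7.03)
pH = 8.247

8.247


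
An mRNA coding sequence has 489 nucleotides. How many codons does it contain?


codons = nucleotides / 3
codons = 489 / 3 = 163

163


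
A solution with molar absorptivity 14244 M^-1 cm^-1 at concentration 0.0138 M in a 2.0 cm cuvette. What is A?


A = epsilon * c * l
A = 14244 * 0.0138 * 2.0
A = 393.1344

393.1344


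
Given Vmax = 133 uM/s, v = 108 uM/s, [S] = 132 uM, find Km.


Km = [S] * (Vmax - v) / v
Km = 132 * (133 - 108) / 108
Km = 30.5556 uM

30.5556 uM


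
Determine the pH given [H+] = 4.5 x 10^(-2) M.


pH = -log10([H+])
pH = -log10(4.5 x 10^(-2))
pH = 1.3468

1.3468


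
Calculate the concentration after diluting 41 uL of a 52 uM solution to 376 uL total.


C2 = C1 * V1 / V2
C2 = 52 * 41 / 376
C2 = 5.6702 uM

5.6702 uM


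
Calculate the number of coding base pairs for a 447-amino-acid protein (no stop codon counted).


Each amino acid = 1 codon = 3 bp
bp = 447 * 3 = 1341 bp

1341 bp


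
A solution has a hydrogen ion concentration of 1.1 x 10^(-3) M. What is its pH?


pH = -log10([H+])
pH = -log10(1.1 x 10^(-3))
pH = 2.9586

2.9586


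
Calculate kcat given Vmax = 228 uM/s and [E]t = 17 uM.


kcat = Vmax / [E]t
kcat = 228 / 17
kcat = 13.4118 s^-1

13.4118 s^-1


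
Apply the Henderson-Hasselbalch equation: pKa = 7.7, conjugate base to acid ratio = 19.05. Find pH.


pH = pKa + log10([A-]/[HA])
pH = 7.7 + log10(19.05)
pH = 8.9799

8.9799


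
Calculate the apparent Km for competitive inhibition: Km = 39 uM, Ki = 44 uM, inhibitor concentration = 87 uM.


Km_app = Km * (1 + [I]/Ki)
Km_app = 39 * (1 + 87/44)
Km_app = 116.1136 uM

116.1136 uM


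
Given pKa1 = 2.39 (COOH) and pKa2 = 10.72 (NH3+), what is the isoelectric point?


pI = (pKa1 + pKa2) / 2
pI = (2.39 + 10.72) / 2
pI = 6.555

6.555


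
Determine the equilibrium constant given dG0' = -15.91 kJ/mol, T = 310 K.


Keq = exp(-dG0 * 1000 / (R * T))
Keq = exp(-(-15.91) * 1000 / (8.314 * 310))
Keq = 479.6377

479.6377


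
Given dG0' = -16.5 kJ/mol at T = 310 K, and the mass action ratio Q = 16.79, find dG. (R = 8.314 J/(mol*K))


dG = dG0' + RT * ln(Q) / 1000
dG = -16.5 + 8.314 * 310 * ln(16.79) / 1000
dG = -9.2299 kJ/mol

-9.2299 kJ/mol


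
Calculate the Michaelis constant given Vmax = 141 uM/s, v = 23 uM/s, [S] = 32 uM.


Km = [S] * (Vmax - v) / v
Km = 32 * (141 - 23) / 23
Km = 164.1739 uM

164.1739 uM


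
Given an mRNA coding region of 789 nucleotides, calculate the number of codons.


codons = nucleotides / 3
codons = 789 / 3 = 263

263


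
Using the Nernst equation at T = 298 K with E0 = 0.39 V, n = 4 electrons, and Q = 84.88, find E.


E = E0 - (RT/nF) * ln(Q)
E = 0.39 - (8.314 * 298 / (4 * 96485)) * ln(84.88)
E = 0.3615 V

0.3615 V


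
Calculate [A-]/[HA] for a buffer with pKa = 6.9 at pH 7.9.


[A-]/[HA] = 10^(pH - pKa)
= 10^(7.9 - 6.9)
= 10.0

10.0


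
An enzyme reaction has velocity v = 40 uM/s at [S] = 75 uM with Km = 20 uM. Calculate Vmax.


Vmax = v * (Km + [S]) / [S]
Vmax = 40 * (20 + 75) / 75
Vmax = 50.6667 uM/s

50.6667 uM/s


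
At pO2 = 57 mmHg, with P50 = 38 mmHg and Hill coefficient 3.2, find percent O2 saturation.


Y = pO2^n / (P50^n + pO2^n)
Y = 57^3.2 / (38^3.2 + 57^3.2)
Y = 78.54%

78.54%


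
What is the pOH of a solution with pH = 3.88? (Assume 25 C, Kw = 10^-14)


pOH = 14 - pH
pOH = 14 - 3.88
pOH = 10.12

10.12


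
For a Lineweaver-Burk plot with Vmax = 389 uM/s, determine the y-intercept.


y-intercept = 1/Vmax
= 1/389
= 0.0026 s/uM

0.0026 s/uM


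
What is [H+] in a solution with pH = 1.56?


[H+] = 10^(-pH)
[H+] = 10^(-1.56)
[H+] = 0.0275 M

0.0275 M


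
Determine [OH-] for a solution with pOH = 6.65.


[OH-] = 10^(-pOH)
[OH-] = 10^(-6.65)
[OH-] = 2.239e-07 M

2.239e-07 M


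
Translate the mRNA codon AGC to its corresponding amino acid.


Standard genetic code lookup.
Codon AGC -> Ser

Ser


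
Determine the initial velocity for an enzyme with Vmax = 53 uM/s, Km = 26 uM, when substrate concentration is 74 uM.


v = Vmax * [S] / (Km + [S])
v = 53 * 74 / (26 + 74)
v = 39.22 uM/s

39.22 uM/s


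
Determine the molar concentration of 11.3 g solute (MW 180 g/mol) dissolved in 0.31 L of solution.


C = (mass / MW) / volume
C = (11.3 / 180) / 0.31
C = 0.2025 M

0.2025 M


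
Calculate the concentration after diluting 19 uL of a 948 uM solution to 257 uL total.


C2 = C1 * V1 / V2
C2 = 948 * 19 / 257
C2 = 70.0856 uM

70.0856 uM


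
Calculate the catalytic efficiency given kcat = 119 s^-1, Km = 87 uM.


Catalytic efficiency = kcat / Km
= 119 / 87
= 1.3678 uM^-1*s^-1

1.3678 uM^-1*s^-1


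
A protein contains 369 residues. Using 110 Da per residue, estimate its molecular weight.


MW = n_residues * 110 Da
MW = 369 * 110
MW = 40590 Da

40590 Da


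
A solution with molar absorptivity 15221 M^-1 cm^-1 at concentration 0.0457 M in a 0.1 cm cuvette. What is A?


A = epsilon * c * l
A = 15221 * 0.0457 * 0.1
A = 69.56

69.56


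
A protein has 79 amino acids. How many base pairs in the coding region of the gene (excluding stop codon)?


Each amino acid = 1 codon = 3 bp
bp = 79 * 3 = 237 bp

237 bp


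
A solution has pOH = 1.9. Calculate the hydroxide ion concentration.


[OH-] = 10^(-pOH)
[OH-] = 10^(-1.9)
[OH-] = 0.0126 M

0.0126 M


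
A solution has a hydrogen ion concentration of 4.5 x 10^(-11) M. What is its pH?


pH = -log10([H+])
pH = -log10(4.5 x 10^(-11))
pH = 10.3468

10.3468


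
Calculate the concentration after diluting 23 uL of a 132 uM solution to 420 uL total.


C2 = C1 * V1 / V2
C2 = 132 * 23 / 420
C2 = 7.2286 uM

7.2286 uM


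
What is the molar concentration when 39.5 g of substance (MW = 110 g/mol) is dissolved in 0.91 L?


C = (mass / MW) / volume
C = (39.5 / 110) / 0.91
C = 0.3946 M

0.3946 M


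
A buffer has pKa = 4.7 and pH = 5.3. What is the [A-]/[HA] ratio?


[A-]/[HA] = 10^(pH - pKa)
= 10^(5.3 - 4.7)
= 3.9811

3.9811


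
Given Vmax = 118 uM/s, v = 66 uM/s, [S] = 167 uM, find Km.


Km = [S] * (Vmax - v) / v
Km = 167 * (118 - 66) / 66
Km = 131.5758 uM

131.5758 uM


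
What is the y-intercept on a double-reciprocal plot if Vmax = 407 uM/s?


y-intercept = 1/Vmax
= 1/407
= 0.0025 s/uM

0.0025 s/uM


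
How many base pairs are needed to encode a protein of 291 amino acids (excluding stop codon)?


Each amino acid = 1 codon = 3 bp
bp = 291 * 3 = 873 bp

873 bp


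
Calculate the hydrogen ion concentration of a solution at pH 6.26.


[H+] = 10^(-pH)
[H+] = 10^(-6.26)
[H+] = 5.495e-07 M

5.495e-07 M


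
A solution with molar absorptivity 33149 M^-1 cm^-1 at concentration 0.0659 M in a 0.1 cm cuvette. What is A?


A = epsilon * c * l
A = 33149 * 0.0659 * 0.1
A = 218.4519

218.4519


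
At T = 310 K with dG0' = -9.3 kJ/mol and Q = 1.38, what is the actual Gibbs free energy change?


dG = dG0' + RT * ln(Q) / 1000
dG = -9.3 + 8.314 * 310 * ln(1.38) / 1000
dG = -8.4699 kJ/mol

-8.4699 kJ/mol


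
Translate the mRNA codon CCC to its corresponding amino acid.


Standard genetic code lookup.
Codon CCC -> Pro

Pro


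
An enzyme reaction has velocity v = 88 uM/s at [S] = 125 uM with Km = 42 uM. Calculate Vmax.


Vmax = v * (Km + [S]) / [S]
Vmax = 88 * (42 + 125) / 125
Vmax = 117.568 uM/s

117.568 uM/s


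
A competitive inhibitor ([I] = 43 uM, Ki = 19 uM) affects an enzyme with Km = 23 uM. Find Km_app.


Km_app = Km * (1 + [I]/Ki)
Km_app = 23 * (1 + 43/19)
Km_app = 75.0526 uM

75.0526 uM


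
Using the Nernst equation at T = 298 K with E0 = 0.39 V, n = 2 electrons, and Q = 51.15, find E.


E = E0 - (RT/nF) * ln(Q)
E = 0.39 - (8.314 * 298 / (2 * 96485)) * ln(51.15)
E = 0.3395 V

0.3395 V


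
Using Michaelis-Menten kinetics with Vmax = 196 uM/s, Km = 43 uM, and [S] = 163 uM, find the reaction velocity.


v = Vmax * [S] / (Km + [S])
v = 196 * 163 / (43 + 163)
v = 155.0874 uM/s

155.0874 uM/s


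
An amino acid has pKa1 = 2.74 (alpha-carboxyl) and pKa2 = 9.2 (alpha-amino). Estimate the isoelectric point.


pI = (pKa1 + pKa2) / 2
pI = (2.74 + 9.2) / 2
pI = 5.97

5.97


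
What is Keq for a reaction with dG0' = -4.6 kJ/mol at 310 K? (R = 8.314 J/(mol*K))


Keq = exp(-dG0 * 1000 / (R * T))
Keq = exp(-(-4.6) * 1000 / (8.314 * 310))
Keq = 5.9583

5.9583


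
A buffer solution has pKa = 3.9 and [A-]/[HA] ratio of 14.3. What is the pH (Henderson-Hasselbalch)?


pH = pKa + log10([A-]/[HA])
pH = 3.9 + log10(14.3)
pH = 5.0553

5.0553


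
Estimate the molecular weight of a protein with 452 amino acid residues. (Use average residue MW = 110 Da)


MW = n_residues * 110 Da
MW = 452 * 110
MW = 49720 Da

49720 Da


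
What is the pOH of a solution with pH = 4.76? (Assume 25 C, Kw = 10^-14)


pOH = 14 - pH
pOH = 14 - 4.76
pOH = 9.24

9.24


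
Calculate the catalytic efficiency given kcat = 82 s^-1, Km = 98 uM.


Catalytic efficiency = kcat / Km
= 82 / 98
= 0.8367 uM^-1*s^-1

0.8367 uM^-1*s^-1


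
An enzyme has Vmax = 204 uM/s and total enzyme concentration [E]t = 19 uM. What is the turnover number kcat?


kcat = Vmax / [E]t
kcat = 204 / 19
kcat = 10.7368 s^-1

10.7368 s^-1


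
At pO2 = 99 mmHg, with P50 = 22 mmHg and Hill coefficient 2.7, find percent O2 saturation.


Y = pO2^n / (P50^n + pO2^n)
Y = 99^2.7 / (22^2.7 + 99^2.7)
Y = 98.31%

98.31%


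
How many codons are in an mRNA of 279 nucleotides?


codons = nucleotides / 3
codons = 279 / 3 = 93

93


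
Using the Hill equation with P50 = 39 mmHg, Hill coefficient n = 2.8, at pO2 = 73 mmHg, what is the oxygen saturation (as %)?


Y = pO2^n / (P50^n + pO2^n)
Y = 73^2.8 / (39^2.8 + 73^2.8)
Y = 85.26%

85.26%


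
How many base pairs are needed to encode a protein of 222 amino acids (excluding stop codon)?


Each amino acid = 1 codon = 3 bp
bp = 222 * 3 = 666 bp

666 bp


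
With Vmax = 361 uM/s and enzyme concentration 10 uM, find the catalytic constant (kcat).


kcat = Vmax / [E]t
kcat = 361 / 10
kcat = 36.1 s^-1

36.1 s^-1


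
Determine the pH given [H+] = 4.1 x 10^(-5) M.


pH = -log10([H+])
pH = -log10(4.1 x 10^(-5))
pH = 4.3872

4.3872


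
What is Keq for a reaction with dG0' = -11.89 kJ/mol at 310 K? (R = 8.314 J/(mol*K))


Keq = exp(-dG0 * 1000 / (R * T))
Keq = exp(-(-11.89) * 1000 / (8.314 * 310))
Keq = 100.8146

100.8146


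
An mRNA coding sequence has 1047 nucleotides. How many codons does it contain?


codons = nucleotides / 3
codons = 1047 / 3 = 349

349


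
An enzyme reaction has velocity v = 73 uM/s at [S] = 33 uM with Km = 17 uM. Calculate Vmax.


Vmax = v * (Km + [S]) / [S]
Vmax = 73 * (17 + 33) / 33
Vmax = 110.6061 uM/s

110.6061 uM/s


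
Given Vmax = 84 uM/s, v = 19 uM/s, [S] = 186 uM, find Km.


Km = [S] * (Vmax - v) / v
Km = 186 * (84 - 19) / 19
Km = 636.3158 uM

636.3158 uM


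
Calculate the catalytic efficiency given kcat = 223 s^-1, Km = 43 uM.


Catalytic efficiency = kcat / Km
= 223 / 43
= 5.186 uM^-1*s^-1

5.186 uM^-1*s^-1


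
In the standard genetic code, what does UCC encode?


Standard genetic code lookup.
Codon UCC -> Ser

Ser


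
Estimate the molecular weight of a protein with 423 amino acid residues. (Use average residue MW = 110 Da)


MW = n_residues * 110 Da
MW = 423 * 110
MW = 46530 Da

46530 Da


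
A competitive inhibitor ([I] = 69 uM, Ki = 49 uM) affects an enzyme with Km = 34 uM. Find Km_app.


Km_app = Km * (1 + [I]/Ki)
Km_app = 34 * (1 + 69/49)
Km_app = 81.8776 uM

81.8776 uM


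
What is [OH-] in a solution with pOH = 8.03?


[OH-] = 10^(-pOH)
[OH-] = 10^(-8.03)
[OH-] = 9.333e-09 M

9.333e-09 M


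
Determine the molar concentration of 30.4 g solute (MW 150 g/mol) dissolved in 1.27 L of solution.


C = (mass / MW) / volume
C = (30.4 / 150) / 1.27
C = 0.1596 M

0.1596 M


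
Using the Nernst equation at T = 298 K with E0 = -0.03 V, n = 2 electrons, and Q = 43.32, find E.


E = E0 - (RT/nF) * ln(Q)
E = -0.03 - (8.314 * 298 / (2 * 96485)) * ln(43.32)
E = -0.0784 V

-0.0784 V


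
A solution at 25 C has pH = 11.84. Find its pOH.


pOH = 14 - pH
pOH = 14 - 11.84
pOH = 2.16

2.16


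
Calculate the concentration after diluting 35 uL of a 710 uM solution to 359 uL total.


C2 = C1 * V1 / V2
C2 = 710 * 35 / 359
C2 = 69.2201 uM

69.2201 uM


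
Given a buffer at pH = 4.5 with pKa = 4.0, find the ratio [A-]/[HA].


[A-]/[HA] = 10^(pH - pKa)
= 10^(4.5 - 4.0)
= 3.1623

3.1623


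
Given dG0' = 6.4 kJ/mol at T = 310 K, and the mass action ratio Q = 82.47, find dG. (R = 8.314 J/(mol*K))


dG = dG0' + RT * ln(Q) / 1000
dG = 6.4 + 8.314 * 310 * ln(82.47) / 1000
dG = 17.7723 kJ/mol

17.7723 kJ/mol


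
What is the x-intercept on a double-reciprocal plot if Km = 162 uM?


x-intercept = -1/Km
= -1/162
= -0.0062 1/uM

-0.0062 1/uM


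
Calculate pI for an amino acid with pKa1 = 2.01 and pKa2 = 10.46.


pI = (pKa1 + pKa2) / 2
pI = (2.01 + 10.46) / 2
pI = 6.235

6.235


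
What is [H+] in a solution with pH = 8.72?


[H+] = 10^(-pH)
[H+] = 10^(-8.72)
[H+] = 1.905e-09 M

1.905e-09 M


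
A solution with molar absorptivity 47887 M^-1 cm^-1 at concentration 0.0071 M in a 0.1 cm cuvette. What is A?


A = epsilon * c * l
A = 47887 * 0.0071 * 0.1
A = 33.9998

33.9998


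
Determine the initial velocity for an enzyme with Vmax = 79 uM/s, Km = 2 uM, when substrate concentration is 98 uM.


v = Vmax * [S] / (Km + [S])
v = 79 * 98 / (2 + 98)
v = 77.42 uM/s

77.42 uM/s


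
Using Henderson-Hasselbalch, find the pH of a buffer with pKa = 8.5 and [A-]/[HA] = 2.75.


pH = pKa + log10([A-]/[HA])
pH = 8.5 + log10(2.75)
pH = 8.9393

8.9393


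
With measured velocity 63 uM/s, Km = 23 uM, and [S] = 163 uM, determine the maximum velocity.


Vmax = v * (Km + [S]) / [S]
Vmax = 63 * (23 + 163) / 163
Vmax = 71.8896 uM/s

71.8896 uM/s


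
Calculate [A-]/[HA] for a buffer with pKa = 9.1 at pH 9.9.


[A-]/[HA] = 10^(pH - pKa)
= 10^(9.9 - 9.1)
= 6.3096

6.3096


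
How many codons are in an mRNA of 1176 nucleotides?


codons = nucleotides / 3
codons = 1176 / 3 = 392

392


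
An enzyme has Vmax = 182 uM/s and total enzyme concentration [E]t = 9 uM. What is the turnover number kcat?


kcat = Vmax / [E]t
kcat = 182 / 9
kcat = 20.2222 s^-1

20.2222 s^-1


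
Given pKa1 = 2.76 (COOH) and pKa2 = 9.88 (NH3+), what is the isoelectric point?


pI = (pKa1 + pKa2) / 2
pI = (2.76 + 9.88) / 2
pI = 6.32

6.32


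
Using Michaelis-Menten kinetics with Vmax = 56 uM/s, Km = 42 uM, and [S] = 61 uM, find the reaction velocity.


v = Vmax * [S] / (Km + [S])
v = 56 * 61 / (42 + 61)
v = 33.165 uM/s

33.165 uM/s


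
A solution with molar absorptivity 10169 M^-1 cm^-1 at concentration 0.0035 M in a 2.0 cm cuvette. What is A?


A = epsilon * c * l
A = 10169 * 0.0035 * 2.0
A = 71.183

71.183


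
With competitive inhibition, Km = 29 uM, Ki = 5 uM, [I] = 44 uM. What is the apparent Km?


Km_app = Km * (1 + [I]/Ki)
Km_app = 29 * (1 + 44/5)
Km_app = 284.2 uM

284.2 uM


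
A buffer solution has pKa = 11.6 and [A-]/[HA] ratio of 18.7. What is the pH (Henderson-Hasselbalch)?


pH = pKa + log10([A-]/[HA])
pH = 11.6 + log10(18.7)
pH = 12.8718

12.8718


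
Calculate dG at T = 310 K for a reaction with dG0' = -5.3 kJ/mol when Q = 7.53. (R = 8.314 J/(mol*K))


dG = dG0' + RT * ln(Q) / 1000
dG = -5.3 + 8.314 * 310 * ln(7.53) / 1000
dG = -0.0966 kJ/mol

-0.0966 kJ/mol


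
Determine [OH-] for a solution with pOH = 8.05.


[OH-] = 10^(-pOH)
[OH-] = 10^(-8.05)
[OH-] = 8.913e-09 M

8.913e-09 M


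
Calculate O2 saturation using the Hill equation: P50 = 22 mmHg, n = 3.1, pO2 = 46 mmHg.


Y = pO2^n / (P50^n + pO2^n)
Y = 46^3.1 / (22^3.1 + 46^3.1)
Y = 90.78%

90.78%


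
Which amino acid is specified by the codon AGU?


Standard genetic code lookup.
Codon AGU -> Ser

Ser


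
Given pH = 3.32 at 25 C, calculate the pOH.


pOH = 14 - pH
pOH = 14 - 3.32
pOH = 10.68

10.68


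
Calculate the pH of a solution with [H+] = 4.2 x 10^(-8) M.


pH = -log10([H+])
pH = -log10(4.2 x 10^(-8))
pH = 7.3768

7.3768


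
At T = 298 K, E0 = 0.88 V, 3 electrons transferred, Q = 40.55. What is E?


E = E0 - (RT/nF) * ln(Q)
E = 0.88 - (8.314 * 298 / (3 * 96485)) * ln(40.55)
E = 0.8483 V

0.8483 V


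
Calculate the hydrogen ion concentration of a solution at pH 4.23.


[H+] = 10^(-pH)
[H+] = 10^(-4.23)
[H+] = 5.888e-05 M

5.888e-05 M


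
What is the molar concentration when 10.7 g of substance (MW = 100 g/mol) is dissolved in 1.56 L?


C = (mass / MW) / volume
C = (10.7 / 100) / 1.56
C = 0.0686 M

0.0686 M


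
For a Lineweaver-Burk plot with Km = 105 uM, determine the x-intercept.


x-intercept = -1/Km
= -1/105
= -0.0095 1/uM

-0.0095 1/uM


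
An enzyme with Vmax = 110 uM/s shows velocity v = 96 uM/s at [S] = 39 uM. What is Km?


Km = [S] * (Vmax - v) / v
Km = 39 * (110 - 96) / 96
Km = 5.6875 uM

5.6875 uM


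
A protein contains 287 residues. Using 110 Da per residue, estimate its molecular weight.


MW = n_residues * 110 Da
MW = 287 * 110
MW = 31570 Da

31570 Da


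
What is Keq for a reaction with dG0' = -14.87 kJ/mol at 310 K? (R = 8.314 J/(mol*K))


Keq = exp(-dG0 * 1000 / (R * T))
Keq = exp(-(-14.87) * 1000 / (8.314 * 310))
Keq = 320.3821

320.3821


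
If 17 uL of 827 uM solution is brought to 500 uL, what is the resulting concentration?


C2 = C1 * V1 / V2
C2 = 827 * 17 / 500
C2 = 28.118 uM

28.118 uM


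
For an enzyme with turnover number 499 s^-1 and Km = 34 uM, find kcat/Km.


Catalytic efficiency = kcat / Km
= 499 / 34
= 14.6765 uM^-1*s^-1

14.6765 uM^-1*s^-1


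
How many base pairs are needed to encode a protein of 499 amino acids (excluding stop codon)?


Each amino acid = 1 codon = 3 bp
bp = 499 * 3 = 1497 bp

1497 bp


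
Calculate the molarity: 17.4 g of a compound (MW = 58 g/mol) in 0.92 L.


C = (mass / MW) / volume
C = (17.4 / 58) / 0.92
C = 0.3261 M

0.3261 M


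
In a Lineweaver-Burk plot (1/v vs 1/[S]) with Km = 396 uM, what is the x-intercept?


x-intercept = -1/Km
= -1/396
= -0.0025 1/uM

-0.0025 1/uM


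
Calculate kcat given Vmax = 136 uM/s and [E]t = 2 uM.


kcat = Vmax / [E]t
kcat = 136 / 2
kcat = 68.0 s^-1

68.0 s^-1


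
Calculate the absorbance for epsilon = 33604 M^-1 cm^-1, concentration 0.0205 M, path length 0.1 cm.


A = epsilon * c * l
A = 33604 * 0.0205 * 0.1
A = 68.8882

68.8882


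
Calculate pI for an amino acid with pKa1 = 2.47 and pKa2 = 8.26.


pI = (pKa1 + pKa2) / 2
pI = (2.47 + 8.26) / 2
pI = 5.365

5.365


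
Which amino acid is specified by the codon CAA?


Standard genetic code lookup.
Codon CAA -> Gln

Gln


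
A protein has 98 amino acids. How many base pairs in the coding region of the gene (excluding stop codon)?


Each amino acid = 1 codon = 3 bp
bp = 98 * 3 = 294 bp

294 bp


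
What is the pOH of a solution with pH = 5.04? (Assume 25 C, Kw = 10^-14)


pOH = 14 - pH
pOH = 14 - 5.04
pOH = 8.96

8.96


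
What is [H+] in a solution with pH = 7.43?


[H+] = 10^(-pH)
[H+] = 10^(-7.43)
[H+] = 3.715e-08 M

3.715e-08 M


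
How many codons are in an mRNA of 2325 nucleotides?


codons = nucleotides / 3
codons = 2325 / 3 = 775

775


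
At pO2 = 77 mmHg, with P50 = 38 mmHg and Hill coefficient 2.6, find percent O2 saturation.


Y = pO2^n / (P50^n + pO2^n)
Y = 77^2.6 / (38^2.6 + 77^2.6)
Y = 86.25%

86.25%


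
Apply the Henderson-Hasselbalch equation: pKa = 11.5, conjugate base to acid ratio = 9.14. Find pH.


pH = pKa + log10([A-]/[HA])
pH = 11.5 + log10(9.14)
pH = 12.4609

12.4609


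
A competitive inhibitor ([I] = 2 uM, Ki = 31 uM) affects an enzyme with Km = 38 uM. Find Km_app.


Km_app = Km * (1 + [I]/Ki)
Km_app = 38 * (1 + 2/31)
Km_app = 40.4516 uM

40.4516 uM
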